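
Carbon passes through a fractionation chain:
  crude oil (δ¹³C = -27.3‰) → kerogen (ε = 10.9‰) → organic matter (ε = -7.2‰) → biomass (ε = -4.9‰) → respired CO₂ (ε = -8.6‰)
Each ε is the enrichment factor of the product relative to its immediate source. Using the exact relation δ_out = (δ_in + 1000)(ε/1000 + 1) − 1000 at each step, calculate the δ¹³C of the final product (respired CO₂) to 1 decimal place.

step 1: δ = (-27.30 + 1000)·(10.9/1000 + 1) − 1000 = -16.70‰
step 2: δ = (-16.70 + 1000)·(-7.2/1000 + 1) − 1000 = -23.78‰
step 3: δ = (-23.78 + 1000)·(-4.9/1000 + 1) − 1000 = -28.56‰
step 4: δ = (-28.56 + 1000)·(-8.6/1000 + 1) − 1000 = -36.92‰

-36.9‰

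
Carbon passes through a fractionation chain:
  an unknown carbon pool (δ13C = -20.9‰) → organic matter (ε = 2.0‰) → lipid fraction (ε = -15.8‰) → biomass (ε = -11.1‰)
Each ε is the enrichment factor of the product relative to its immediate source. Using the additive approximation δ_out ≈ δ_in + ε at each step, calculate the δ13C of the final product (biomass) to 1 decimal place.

-45.8‰

step 1: δ ≈ -20.9 + (2.0) = -18.9‰
step 2: δ ≈ -18.9 + (-15.8) = -34.7‰
step 3: δ ≈ -34.7 + (-11.1) = -45.8‰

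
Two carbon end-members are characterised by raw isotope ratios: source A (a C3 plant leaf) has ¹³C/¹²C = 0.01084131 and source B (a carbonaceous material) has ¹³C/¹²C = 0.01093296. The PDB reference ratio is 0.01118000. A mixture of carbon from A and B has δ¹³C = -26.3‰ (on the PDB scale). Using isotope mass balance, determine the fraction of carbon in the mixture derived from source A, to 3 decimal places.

δ_A = (0.01084131/0.01118000 − 1)×1000 = (0.969706 − 1)×1000 = -30.294‰
δ_B = (0.01093296/0.01118000 − 1)×1000 = (0.977903 − 1)×1000 = -22.097‰
f_A = (δ_mix − δ_B)/(δ_A − δ_B) = (-26.3 − (-22.097))/(-30.294 − (-22.097))
f_A = -4.203 / -8.198 = 0.5128

0.513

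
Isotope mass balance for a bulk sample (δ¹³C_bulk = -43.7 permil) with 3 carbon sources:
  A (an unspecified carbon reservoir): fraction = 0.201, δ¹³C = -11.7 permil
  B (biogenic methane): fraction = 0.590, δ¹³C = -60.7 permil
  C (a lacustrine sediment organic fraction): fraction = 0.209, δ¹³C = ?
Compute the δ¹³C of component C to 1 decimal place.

-26.5 permil

Isotope mass balance: δ_bulk = Σ fᵢ·δᵢ.
-43.7 = 0.201×(-11.7) + 0.590×(-60.7) + 0.209×δ_C
0.209·δ_C = -43.7 − (-38.165) = -5.535
δ_C = -5.535 / 0.209 = -26.48 permil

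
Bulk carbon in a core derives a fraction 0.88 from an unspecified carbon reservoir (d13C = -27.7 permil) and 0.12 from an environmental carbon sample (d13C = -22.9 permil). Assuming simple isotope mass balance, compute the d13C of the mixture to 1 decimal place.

-27.1 permil

δ_mix = f_A·δ_A + f_B·δ_B
δ_mix = 0.88 × (-27.7) + 0.12 × (-22.9)
δ_mix = -24.38 + -2.75 = -27.12 permil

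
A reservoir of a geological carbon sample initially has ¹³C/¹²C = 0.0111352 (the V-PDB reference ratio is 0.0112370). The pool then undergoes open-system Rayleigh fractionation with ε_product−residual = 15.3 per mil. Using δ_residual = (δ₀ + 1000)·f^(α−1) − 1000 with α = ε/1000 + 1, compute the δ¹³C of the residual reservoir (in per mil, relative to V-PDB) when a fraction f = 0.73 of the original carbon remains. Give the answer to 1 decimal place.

-13.8 per mil

δ₀ = (0.0111352/0.0112370 − 1)×1000 = (0.990941 − 1)×1000 = -9.059 per mil
α − 1 = ε/1000 = 0.0153
f^(α−1) = 0.73^(0.0153) = 0.995196
δ_res = (-9.059 + 1000) × 0.995196 − 1000 = 986.181 − 1000 = -13.82 per mil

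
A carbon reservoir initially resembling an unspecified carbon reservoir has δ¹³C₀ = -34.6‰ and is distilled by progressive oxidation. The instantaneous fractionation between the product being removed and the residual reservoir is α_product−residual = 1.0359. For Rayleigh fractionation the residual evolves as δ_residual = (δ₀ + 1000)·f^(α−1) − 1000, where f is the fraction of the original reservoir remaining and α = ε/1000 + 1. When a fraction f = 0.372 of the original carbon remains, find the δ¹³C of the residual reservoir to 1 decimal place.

-68.3‰

Rayleigh residual: δ_res = (δ₀ + 1000)·f^(α−1) − 1000
α − 1 = 0.03590
f^(α−1) = 0.372^(0.03590) = 0.965123
δ_res = (-34.6 + 1000) × 0.965123 − 1000 = 931.729 − 1000 = -68.27‰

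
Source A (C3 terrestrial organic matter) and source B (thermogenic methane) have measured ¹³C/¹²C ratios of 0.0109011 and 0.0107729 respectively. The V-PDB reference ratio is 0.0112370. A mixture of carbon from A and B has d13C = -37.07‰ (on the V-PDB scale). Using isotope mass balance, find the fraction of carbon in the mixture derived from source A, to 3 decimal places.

δ_A = (0.0109011/0.0112370 − 1)×1000 = (0.970108 − 1)×1000 = -29.892‰
δ_B = (0.0107729/0.0112370 − 1)×1000 = (0.958699 − 1)×1000 = -41.301‰
f_A = (δ_mix − δ_B)/(δ_A − δ_B) = (-37.07 − (-41.301))/(-29.892 − (-41.301))
f_A = 4.231 / 11.409 = 0.3709

0.371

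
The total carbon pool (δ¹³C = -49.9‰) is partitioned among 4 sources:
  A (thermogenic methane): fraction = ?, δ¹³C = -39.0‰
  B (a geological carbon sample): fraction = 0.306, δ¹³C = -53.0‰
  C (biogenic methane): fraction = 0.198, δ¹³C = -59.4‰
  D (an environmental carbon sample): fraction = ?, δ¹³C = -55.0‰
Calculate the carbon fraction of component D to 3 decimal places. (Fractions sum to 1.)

Let f_D and f_A be the unknown fractions; fractions sum to 1 so f_D + f_A = 0.496.
Mass balance: Σ fᵢ·δᵢ = δ_bulk ⇒ f_D·(-55.0) + f_A·(-39.0) = -49.9 − (-27.979) = -21.921
Substitute f_A = 0.496 − f_D:
f_D·(-55.0 − -39.0) = -21.921 − 0.496×(-39.0) = -2.577
f_D = -2.577 / -16.0 = 0.1610

0.161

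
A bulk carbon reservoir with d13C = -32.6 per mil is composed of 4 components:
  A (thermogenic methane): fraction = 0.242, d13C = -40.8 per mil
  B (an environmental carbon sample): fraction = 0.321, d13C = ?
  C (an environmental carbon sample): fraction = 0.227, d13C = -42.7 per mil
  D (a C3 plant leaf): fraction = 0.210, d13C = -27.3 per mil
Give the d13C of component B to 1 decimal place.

Isotope mass balance: δ_bulk = Σ fᵢ·δᵢ.
-32.6 = 0.242×(-40.8) + 0.321×δ_B + 0.227×(-42.7) + 0.210×(-27.3)
0.321·δ_B = -32.6 − (-25.300) = -7.300
δ_B = -7.300 / 0.321 = -22.74 per mil

-22.7 per mil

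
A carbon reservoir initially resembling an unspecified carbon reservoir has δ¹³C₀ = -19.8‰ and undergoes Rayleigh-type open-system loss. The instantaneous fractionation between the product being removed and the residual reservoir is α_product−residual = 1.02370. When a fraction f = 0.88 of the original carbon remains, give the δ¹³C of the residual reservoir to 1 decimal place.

-22.8‰

Rayleigh residual: δ_res = (δ₀ + 1000)·f^(α−1) − 1000
α − 1 = 0.02370
f^(α−1) = 0.88^(0.02370) = 0.996975
δ_res = (-19.8 + 1000) × 0.996975 − 1000 = 977.235 − 1000 = -22.77‰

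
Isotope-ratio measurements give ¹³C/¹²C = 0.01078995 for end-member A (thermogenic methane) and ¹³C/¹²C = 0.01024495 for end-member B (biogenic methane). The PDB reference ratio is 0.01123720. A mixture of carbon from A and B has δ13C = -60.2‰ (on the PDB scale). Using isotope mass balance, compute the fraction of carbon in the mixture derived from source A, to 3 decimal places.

δ_A = (0.01078995/0.01123720 − 1)×1000 = (0.960199 − 1)×1000 = -39.801‰
δ_B = (0.01024495/0.01123720 − 1)×1000 = (0.911700 − 1)×1000 = -88.300‰
f_A = (δ_mix − δ_B)/(δ_A − δ_B) = (-60.2 − (-88.300))/(-39.801 − (-88.300))
f_A = 28.100 / 48.500 = 0.5794

0.579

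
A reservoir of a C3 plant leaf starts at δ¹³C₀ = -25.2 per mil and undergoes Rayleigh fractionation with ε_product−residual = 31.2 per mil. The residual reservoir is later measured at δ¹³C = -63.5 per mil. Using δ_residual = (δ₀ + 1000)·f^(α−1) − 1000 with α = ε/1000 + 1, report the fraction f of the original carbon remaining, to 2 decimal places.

0.28

α − 1 = ε/1000 = 0.0312
(δ_res + 1000)/(δ₀ + 1000) = (-63.5 + 1000)/(-25.2 + 1000) = 936.5/974.8 = 0.960710
f = 0.960710^(1/0.0312) = exp(ln(0.960710)/0.0312) = exp(-0.04008/0.0312)
f = exp(-1.2847) = 0.2767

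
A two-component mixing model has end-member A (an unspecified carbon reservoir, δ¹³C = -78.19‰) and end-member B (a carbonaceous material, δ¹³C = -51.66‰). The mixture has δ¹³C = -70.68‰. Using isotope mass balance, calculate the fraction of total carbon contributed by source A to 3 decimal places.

δ_mix = f_A·δ_A + (1 − f_A)·δ_B  ⇒  f_A = (δ_mix − δ_B)/(δ_A − δ_B)
f_A = (-70.68 − (-51.66)) / (-78.19 − (-51.66))
f_A = -19.02 / -26.53 = 0.7169

0.717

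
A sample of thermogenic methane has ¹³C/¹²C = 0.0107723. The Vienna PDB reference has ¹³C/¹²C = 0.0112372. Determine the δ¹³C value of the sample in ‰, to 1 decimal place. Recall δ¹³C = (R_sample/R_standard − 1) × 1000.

δ¹³C = (R_sample / R_standard − 1) × 1000
R_sample / R_standard = 0.0107723 / 0.0112372 = 0.958628
δ¹³C = (0.958628 − 1) × 1000 = -41.37‰

-41.4‰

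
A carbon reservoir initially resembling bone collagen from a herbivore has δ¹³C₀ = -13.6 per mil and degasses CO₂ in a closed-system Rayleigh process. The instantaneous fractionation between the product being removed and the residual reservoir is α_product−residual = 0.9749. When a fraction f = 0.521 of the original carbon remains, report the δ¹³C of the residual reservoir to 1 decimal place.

Rayleigh residual: δ_res = (δ₀ + 1000)·f^(α−1) − 1000
α − 1 = -0.02510
f^(α−1) = 0.521^(-0.02510) = 1.016500
δ_res = (-13.6 + 1000) × 1.016500 − 1000 = 1002.676 − 1000 = 2.68 per mil

2.7 per mil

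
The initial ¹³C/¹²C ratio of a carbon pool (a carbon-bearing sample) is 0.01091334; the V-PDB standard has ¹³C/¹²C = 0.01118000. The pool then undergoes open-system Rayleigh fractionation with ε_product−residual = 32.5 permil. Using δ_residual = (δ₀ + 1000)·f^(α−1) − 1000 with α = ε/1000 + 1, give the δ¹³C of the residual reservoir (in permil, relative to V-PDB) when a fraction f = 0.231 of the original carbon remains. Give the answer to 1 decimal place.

-69.2 permil

δ₀ = (0.01091334/0.01118000 − 1)×1000 = (0.976148 − 1)×1000 = -23.852 permil
α − 1 = ε/1000 = 0.0325
f^(α−1) = 0.231^(0.0325) = 0.953493
δ_res = (-23.852 + 1000) × 0.953493 − 1000 = 930.750 − 1000 = -69.25 permil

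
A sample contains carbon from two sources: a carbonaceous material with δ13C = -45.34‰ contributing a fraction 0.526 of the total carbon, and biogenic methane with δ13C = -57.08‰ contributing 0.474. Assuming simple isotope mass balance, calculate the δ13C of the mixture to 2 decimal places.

δ_mix = f_A·δ_A + f_B·δ_B
δ_mix = 0.526 × (-45.34) + 0.474 × (-57.08)
δ_mix = -23.849 + -27.056 = -50.905‰

-50.90‰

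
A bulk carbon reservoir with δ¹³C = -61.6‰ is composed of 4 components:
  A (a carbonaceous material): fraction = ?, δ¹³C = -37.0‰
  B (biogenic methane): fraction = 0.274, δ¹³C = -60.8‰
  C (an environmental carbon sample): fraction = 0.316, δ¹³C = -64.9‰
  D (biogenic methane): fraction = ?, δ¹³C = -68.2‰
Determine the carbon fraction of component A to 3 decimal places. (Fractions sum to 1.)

0.113

Let f_A and f_D be the unknown fractions; fractions sum to 1 so f_A + f_D = 0.410.
Mass balance: Σ fᵢ·δᵢ = δ_bulk ⇒ f_A·(-37.0) + f_D·(-68.2) = -61.6 − (-37.168) = -24.432
Substitute f_D = 0.410 − f_A:
f_A·(-37.0 − -68.2) = -24.432 − 0.410×(-68.2) = 3.530
f_A = 3.530 / 31.2 = 0.1131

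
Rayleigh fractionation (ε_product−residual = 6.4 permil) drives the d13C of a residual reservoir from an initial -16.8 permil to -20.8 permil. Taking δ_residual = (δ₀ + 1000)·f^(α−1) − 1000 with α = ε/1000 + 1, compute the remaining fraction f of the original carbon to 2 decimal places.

0.53

α − 1 = ε/1000 = 0.0064
(δ_res + 1000)/(δ₀ + 1000) = (-20.8 + 1000)/(-16.8 + 1000) = 979.2/983.2 = 0.995932
f = 0.995932^(1/0.0064) = exp(ln(0.995932)/0.0064) = exp(-0.00408/0.0064)
f = exp(-0.6370) = 0.5289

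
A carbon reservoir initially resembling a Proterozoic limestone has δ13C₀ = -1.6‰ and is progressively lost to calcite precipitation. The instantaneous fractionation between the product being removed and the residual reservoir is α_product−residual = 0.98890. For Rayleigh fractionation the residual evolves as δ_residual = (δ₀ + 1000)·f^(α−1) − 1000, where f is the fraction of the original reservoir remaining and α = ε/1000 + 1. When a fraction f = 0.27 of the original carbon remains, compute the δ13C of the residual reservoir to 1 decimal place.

Rayleigh residual: δ_res = (δ₀ + 1000)·f^(α−1) − 1000
α − 1 = -0.01110
f^(α−1) = 0.27^(-0.01110) = 1.014640
δ_res = (-1.6 + 1000) × 1.014640 − 1000 = 1013.016 − 1000 = 13.02‰

13.0‰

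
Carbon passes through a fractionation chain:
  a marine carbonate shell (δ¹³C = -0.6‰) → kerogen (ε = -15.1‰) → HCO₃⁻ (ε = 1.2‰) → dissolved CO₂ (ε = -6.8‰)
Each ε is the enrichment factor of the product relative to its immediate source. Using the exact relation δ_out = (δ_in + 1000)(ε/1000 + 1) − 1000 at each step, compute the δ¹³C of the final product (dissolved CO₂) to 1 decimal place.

-21.2‰

step 1: δ = (-0.60 + 1000)·(-15.1/1000 + 1) − 1000 = -15.69‰
step 2: δ = (-15.69 + 1000)·(1.2/1000 + 1) − 1000 = -14.51‰
step 3: δ = (-14.51 + 1000)·(-6.8/1000 + 1) − 1000 = -21.21‰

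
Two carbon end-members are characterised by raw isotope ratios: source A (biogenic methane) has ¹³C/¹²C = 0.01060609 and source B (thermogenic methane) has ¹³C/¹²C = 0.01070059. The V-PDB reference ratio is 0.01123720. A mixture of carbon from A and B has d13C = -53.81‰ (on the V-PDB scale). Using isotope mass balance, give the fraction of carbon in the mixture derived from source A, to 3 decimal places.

δ_A = (0.01060609/0.01123720 − 1)×1000 = (0.943837 − 1)×1000 = -56.163‰
δ_B = (0.01070059/0.01123720 − 1)×1000 = (0.952247 − 1)×1000 = -47.753‰
f_A = (δ_mix − δ_B)/(δ_A − δ_B) = (-53.81 − (-47.753))/(-56.163 − (-47.753))
f_A = -6.057 / -8.410 = 0.7203

0.720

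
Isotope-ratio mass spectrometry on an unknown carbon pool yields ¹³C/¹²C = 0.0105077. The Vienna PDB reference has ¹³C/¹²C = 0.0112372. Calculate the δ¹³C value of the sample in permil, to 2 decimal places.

δ¹³C = (R_sample / R_standard − 1) × 1000
R_sample / R_standard = 0.0105077 / 0.0112372 = 0.935082
δ¹³C = (0.935082 − 1) × 1000 = -64.918 permil

-64.92 permil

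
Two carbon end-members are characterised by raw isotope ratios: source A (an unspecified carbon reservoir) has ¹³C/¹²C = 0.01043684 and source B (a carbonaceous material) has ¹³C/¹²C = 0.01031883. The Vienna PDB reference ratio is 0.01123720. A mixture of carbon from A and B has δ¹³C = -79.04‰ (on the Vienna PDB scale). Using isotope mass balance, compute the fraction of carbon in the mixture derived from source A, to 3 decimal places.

0.256

δ_A = (0.01043684/0.01123720 − 1)×1000 = (0.928776 − 1)×1000 = -71.224‰
δ_B = (0.01031883/0.01123720 − 1)×1000 = (0.918274 − 1)×1000 = -81.726‰
f_A = (δ_mix − δ_B)/(δ_A − δ_B) = (-79.04 − (-81.726))/(-71.224 − (-81.726))
f_A = 2.686 / 10.502 = 0.2558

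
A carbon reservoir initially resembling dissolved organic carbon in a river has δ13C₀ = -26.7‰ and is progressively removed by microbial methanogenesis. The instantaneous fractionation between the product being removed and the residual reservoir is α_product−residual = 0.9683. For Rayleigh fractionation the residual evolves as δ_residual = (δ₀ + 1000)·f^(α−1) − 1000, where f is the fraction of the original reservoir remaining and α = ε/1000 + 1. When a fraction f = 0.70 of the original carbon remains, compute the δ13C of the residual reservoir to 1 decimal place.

-15.6‰

Rayleigh residual: δ_res = (δ₀ + 1000)·f^(α−1) − 1000
α − 1 = -0.03170
f^(α−1) = 0.70^(-0.03170) = 1.011371
δ_res = (-26.7 + 1000) × 1.011371 − 1000 = 984.367 − 1000 = -15.63‰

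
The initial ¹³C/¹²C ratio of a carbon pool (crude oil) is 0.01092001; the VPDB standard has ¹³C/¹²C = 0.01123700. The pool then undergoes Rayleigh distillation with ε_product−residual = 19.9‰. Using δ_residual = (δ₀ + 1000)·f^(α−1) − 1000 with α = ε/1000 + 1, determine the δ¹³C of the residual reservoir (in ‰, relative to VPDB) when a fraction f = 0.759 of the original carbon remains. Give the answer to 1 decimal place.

-33.5‰

δ₀ = (0.01092001/0.01123700 − 1)×1000 = (0.971791 − 1)×1000 = -28.209‰
α − 1 = ε/1000 = 0.0199
f^(α−1) = 0.759^(0.0199) = 0.994528
δ_res = (-28.209 + 1000) × 0.994528 − 1000 = 966.472 − 1000 = -33.53‰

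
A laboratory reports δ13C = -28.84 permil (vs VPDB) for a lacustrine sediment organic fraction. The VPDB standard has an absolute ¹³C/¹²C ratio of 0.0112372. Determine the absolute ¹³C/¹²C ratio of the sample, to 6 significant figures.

0.0109131

R_sample = R_standard × (δ13C/1000 + 1)
R_sample = 0.0112372 × (-28.84/1000 + 1) = 0.0112372 × 0.971160
R_sample = 0.0109131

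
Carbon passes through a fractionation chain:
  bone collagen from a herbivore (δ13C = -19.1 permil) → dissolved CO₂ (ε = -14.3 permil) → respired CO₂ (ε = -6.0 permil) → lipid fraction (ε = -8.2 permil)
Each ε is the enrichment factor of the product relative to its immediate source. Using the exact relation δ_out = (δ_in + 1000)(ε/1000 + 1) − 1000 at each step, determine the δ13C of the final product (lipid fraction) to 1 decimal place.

-46.8 permil

step 1: δ = (-19.10 + 1000)·(-14.3/1000 + 1) − 1000 = -33.13 permil
step 2: δ = (-33.13 + 1000)·(-6.0/1000 + 1) − 1000 = -38.93 permil
step 3: δ = (-38.93 + 1000)·(-8.2/1000 + 1) − 1000 = -46.81 permil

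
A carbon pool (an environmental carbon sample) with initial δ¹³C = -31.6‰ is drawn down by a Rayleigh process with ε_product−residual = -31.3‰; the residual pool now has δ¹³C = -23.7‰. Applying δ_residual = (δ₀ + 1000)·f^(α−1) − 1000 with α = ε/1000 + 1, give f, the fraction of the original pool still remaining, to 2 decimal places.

0.77

α − 1 = ε/1000 = -0.0313
(δ_res + 1000)/(δ₀ + 1000) = (-23.7 + 1000)/(-31.6 + 1000) = 976.3/968.4 = 1.008158
f = 1.008158^(1/-0.0313) = exp(ln(1.008158)/-0.0313) = exp(0.00812/-0.0313)
f = exp(-0.2596) = 0.7714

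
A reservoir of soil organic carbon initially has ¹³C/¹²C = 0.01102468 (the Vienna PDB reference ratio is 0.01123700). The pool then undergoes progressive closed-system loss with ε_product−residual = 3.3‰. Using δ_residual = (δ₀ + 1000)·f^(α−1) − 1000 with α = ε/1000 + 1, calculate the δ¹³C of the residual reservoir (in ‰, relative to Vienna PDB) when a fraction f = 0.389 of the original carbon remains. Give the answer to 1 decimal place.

-21.9‰

δ₀ = (0.01102468/0.01123700 − 1)×1000 = (0.981105 − 1)×1000 = -18.895‰
α − 1 = ε/1000 = 0.0033
f^(α−1) = 0.389^(0.0033) = 0.996889
δ_res = (-18.895 + 1000) × 0.996889 − 1000 = 978.053 − 1000 = -21.95‰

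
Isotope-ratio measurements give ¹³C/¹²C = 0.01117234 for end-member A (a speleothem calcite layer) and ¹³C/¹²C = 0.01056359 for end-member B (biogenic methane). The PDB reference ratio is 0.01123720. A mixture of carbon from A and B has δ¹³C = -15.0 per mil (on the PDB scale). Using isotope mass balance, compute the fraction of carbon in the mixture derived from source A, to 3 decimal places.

δ_A = (0.01117234/0.01123720 − 1)×1000 = (0.994228 − 1)×1000 = -5.772 per mil
δ_B = (0.01056359/0.01123720 − 1)×1000 = (0.940055 − 1)×1000 = -59.945 per mil
f_A = (δ_mix − δ_B)/(δ_A − δ_B) = (-15.0 − (-59.945))/(-5.772 − (-59.945))
f_A = 44.945 / 54.173 = 0.8297

0.830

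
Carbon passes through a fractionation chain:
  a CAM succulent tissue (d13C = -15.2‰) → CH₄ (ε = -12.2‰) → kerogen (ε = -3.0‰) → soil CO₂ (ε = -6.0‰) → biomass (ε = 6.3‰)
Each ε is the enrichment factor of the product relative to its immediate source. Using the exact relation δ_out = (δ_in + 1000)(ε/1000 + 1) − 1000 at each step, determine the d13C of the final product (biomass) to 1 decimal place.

-29.9‰

step 1: δ = (-15.20 + 1000)·(-12.2/1000 + 1) − 1000 = -27.21‰
step 2: δ = (-27.21 + 1000)·(-3.0/1000 + 1) − 1000 = -30.13‰
step 3: δ = (-30.13 + 1000)·(-6.0/1000 + 1) − 1000 = -35.95‰
step 4: δ = (-35.95 + 1000)·(6.3/1000 + 1) − 1000 = -29.88‰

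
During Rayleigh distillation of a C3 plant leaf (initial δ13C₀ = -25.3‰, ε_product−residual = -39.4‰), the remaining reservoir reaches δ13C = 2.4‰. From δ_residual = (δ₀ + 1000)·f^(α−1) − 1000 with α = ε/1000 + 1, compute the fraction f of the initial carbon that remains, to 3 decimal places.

0.491

α − 1 = ε/1000 = -0.0394
(δ_res + 1000)/(δ₀ + 1000) = (2.4 + 1000)/(-25.3 + 1000) = 1002.4/974.7 = 1.028419
f = 1.028419^(1/-0.0394) = exp(ln(1.028419)/-0.0394) = exp(0.02802/-0.0394)
f = exp(-0.7112) = 0.4910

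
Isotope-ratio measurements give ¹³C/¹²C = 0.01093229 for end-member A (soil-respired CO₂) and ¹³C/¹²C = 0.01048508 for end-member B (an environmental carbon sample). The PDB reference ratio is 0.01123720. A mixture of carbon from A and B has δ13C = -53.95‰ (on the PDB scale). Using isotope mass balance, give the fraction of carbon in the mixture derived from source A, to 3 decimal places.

δ_A = (0.01093229/0.01123720 − 1)×1000 = (0.972866 − 1)×1000 = -27.134‰
δ_B = (0.01048508/0.01123720 − 1)×1000 = (0.933069 − 1)×1000 = -66.931‰
f_A = (δ_mix − δ_B)/(δ_A − δ_B) = (-53.95 − (-66.931))/(-27.134 − (-66.931))
f_A = 12.981 / 39.797 = 0.3262

0.326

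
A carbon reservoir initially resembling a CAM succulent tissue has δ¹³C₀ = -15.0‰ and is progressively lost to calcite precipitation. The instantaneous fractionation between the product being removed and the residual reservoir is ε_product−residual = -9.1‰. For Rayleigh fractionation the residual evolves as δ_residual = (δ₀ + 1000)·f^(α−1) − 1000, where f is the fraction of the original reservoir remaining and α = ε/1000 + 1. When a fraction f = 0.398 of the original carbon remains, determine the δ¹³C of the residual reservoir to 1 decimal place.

-6.7‰

Rayleigh residual: δ_res = (δ₀ + 1000)·f^(α−1) − 1000
α = ε/1000 + 1 = 0.99090, so α − 1 = -0.00910
f^(α−1) = 0.398^(-0.00910) = 1.008419
δ_res = (-15.0 + 1000) × 1.008419 − 1000 = 993.293 − 1000 = -6.71‰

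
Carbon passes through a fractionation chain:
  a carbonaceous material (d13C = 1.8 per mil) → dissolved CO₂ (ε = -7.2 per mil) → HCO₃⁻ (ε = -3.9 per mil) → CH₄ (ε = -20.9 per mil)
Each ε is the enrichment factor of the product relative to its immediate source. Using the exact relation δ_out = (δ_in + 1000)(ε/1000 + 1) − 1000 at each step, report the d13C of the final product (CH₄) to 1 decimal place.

step 1: δ = (1.80 + 1000)·(-7.2/1000 + 1) − 1000 = -5.41 per mil
step 2: δ = (-5.41 + 1000)·(-3.9/1000 + 1) − 1000 = -9.29 per mil
step 3: δ = (-9.29 + 1000)·(-20.9/1000 + 1) − 1000 = -30.00 per mil

-30.0 per mil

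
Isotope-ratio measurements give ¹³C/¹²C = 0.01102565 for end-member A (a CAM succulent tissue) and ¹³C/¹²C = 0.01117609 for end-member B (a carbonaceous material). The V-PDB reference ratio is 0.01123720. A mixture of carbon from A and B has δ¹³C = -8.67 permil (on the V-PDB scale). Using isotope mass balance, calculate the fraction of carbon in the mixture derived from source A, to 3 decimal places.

δ_A = (0.01102565/0.01123720 − 1)×1000 = (0.981174 − 1)×1000 = -18.826 permil
δ_B = (0.01117609/0.01123720 − 1)×1000 = (0.994562 − 1)×1000 = -5.438 permil
f_A = (δ_mix − δ_B)/(δ_A − δ_B) = (-8.67 − (-5.438))/(-18.826 − (-5.438))
f_A = -3.232 / -13.388 = 0.2414

0.241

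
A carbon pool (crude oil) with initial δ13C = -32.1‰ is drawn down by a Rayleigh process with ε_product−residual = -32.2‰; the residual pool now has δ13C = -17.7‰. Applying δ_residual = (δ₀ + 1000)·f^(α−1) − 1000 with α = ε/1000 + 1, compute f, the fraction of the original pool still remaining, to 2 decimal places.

0.63

α − 1 = ε/1000 = -0.0322
(δ_res + 1000)/(δ₀ + 1000) = (-17.7 + 1000)/(-32.1 + 1000) = 982.3/967.9 = 1.014878
f = 1.014878^(1/-0.0322) = exp(ln(1.014878)/-0.0322) = exp(0.01477/-0.0322)
f = exp(-0.4586) = 0.6321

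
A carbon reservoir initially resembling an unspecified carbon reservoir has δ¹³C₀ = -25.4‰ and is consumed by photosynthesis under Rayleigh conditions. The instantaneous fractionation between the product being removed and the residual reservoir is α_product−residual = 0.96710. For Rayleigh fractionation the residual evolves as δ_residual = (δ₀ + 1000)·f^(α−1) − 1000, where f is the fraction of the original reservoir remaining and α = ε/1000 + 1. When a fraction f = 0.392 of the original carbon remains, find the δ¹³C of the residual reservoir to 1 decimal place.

Rayleigh residual: δ_res = (δ₀ + 1000)·f^(α−1) − 1000
α − 1 = -0.03290
f^(α−1) = 0.392^(-0.03290) = 1.031290
δ_res = (-25.4 + 1000) × 1.031290 − 1000 = 1005.095 − 1000 = 5.10‰

5.1‰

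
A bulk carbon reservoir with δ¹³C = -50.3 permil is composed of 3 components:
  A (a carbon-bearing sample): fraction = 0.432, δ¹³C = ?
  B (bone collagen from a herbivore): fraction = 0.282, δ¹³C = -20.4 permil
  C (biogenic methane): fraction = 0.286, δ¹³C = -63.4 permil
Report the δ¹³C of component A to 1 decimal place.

-61.1 permil

Isotope mass balance: δ_bulk = Σ fᵢ·δᵢ.
-50.3 = 0.432×δ_A + 0.282×(-20.4) + 0.286×(-63.4)
0.432·δ_A = -50.3 − (-23.885) = -26.415
δ_A = -26.415 / 0.432 = -61.15 permil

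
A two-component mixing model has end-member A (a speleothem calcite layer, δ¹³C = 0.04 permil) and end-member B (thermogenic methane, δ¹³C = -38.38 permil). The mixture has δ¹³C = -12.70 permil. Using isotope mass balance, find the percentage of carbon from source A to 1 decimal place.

δ_mix = f_A·δ_A + (1 − f_A)·δ_B  ⇒  f_A = (δ_mix − δ_B)/(δ_A − δ_B)
f_A = (-12.70 − (-38.38)) / (0.04 − (-38.38))
f_A = 25.68 / 38.42 = 0.6684

66.8%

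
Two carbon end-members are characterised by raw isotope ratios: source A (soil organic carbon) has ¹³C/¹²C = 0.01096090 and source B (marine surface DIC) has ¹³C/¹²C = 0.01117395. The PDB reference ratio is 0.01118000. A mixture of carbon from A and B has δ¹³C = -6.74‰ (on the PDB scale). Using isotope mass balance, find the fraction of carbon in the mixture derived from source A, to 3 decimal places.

δ_A = (0.01096090/0.01118000 − 1)×1000 = (0.980403 − 1)×1000 = -19.597‰
δ_B = (0.01117395/0.01118000 − 1)×1000 = (0.999459 − 1)×1000 = -0.541‰
f_A = (δ_mix − δ_B)/(δ_A − δ_B) = (-6.74 − (-0.541))/(-19.597 − (-0.541))
f_A = -6.199 / -19.056 = 0.3253

0.325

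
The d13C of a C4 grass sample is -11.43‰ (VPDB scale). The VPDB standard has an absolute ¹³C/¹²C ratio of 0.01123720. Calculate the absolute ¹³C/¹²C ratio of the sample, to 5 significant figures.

0.011109

R_sample = R_standard × (d13C/1000 + 1)
R_sample = 0.01123720 × (-11.43/1000 + 1) = 0.01123720 × 0.988570
R_sample = 0.0111088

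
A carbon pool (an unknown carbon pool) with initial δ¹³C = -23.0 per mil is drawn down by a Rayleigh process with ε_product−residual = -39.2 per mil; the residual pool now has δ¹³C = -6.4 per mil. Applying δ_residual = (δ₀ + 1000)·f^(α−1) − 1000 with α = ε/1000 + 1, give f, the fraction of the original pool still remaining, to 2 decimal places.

α − 1 = ε/1000 = -0.0392
(δ_res + 1000)/(δ₀ + 1000) = (-6.4 + 1000)/(-23.0 + 1000) = 993.6/977.0 = 1.016991
f = 1.016991^(1/-0.0392) = exp(ln(1.016991)/-0.0392) = exp(0.01685/-0.0392)
f = exp(-0.4298) = 0.6506

0.65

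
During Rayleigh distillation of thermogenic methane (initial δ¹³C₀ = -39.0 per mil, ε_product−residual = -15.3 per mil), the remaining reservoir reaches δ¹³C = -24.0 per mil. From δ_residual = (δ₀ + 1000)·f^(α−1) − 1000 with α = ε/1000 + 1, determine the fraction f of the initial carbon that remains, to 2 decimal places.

α − 1 = ε/1000 = -0.0153
(δ_res + 1000)/(δ₀ + 1000) = (-24.0 + 1000)/(-39.0 + 1000) = 976.0/961.0 = 1.015609
f = 1.015609^(1/-0.0153) = exp(ln(1.015609)/-0.0153) = exp(0.01549/-0.0153)
f = exp(-1.0123) = 0.3634

0.36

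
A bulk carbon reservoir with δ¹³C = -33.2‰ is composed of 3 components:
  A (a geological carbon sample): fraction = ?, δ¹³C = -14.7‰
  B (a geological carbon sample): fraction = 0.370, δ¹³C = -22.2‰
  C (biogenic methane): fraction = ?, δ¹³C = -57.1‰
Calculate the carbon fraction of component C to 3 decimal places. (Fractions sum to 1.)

Let f_C and f_A be the unknown fractions; fractions sum to 1 so f_C + f_A = 0.630.
Mass balance: Σ fᵢ·δᵢ = δ_bulk ⇒ f_C·(-57.1) + f_A·(-14.7) = -33.2 − (-8.214) = -24.986
Substitute f_A = 0.630 − f_C:
f_C·(-57.1 − -14.7) = -24.986 − 0.630×(-14.7) = -15.725
f_C = -15.725 / -42.4 = 0.3709

0.371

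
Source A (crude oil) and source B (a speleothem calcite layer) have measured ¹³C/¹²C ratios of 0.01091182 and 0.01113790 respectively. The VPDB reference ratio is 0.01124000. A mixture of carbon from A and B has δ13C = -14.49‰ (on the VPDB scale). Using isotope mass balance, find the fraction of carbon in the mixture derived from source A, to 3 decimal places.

δ_A = (0.01091182/0.01124000 − 1)×1000 = (0.970802 − 1)×1000 = -29.198‰
δ_B = (0.01113790/0.01124000 − 1)×1000 = (0.990916 − 1)×1000 = -9.084‰
f_A = (δ_mix − δ_B)/(δ_A − δ_B) = (-14.49 − (-9.084))/(-29.198 − (-9.084))
f_A = -5.406 / -20.114 = 0.2688

0.269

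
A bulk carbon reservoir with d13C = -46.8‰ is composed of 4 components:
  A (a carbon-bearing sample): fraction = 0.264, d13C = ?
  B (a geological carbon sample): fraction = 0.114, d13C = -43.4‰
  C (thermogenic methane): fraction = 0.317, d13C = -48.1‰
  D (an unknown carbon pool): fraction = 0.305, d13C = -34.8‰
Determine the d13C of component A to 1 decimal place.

-60.6‰

Isotope mass balance: δ_bulk = Σ fᵢ·δᵢ.
-46.8 = 0.264×δ_A + 0.114×(-43.4) + 0.317×(-48.1) + 0.305×(-34.8)
0.264·δ_A = -46.8 − (-30.809) = -15.991
δ_A = -15.991 / 0.264 = -60.57‰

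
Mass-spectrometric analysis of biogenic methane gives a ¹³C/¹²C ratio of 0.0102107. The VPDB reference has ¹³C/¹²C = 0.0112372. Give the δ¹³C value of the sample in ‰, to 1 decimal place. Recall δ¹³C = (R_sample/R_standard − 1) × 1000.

-91.3‰

δ¹³C = (R_sample / R_standard − 1) × 1000
R_sample / R_standard = 0.0102107 / 0.0112372 = 0.908652
δ¹³C = (0.908652 − 1) × 1000 = -91.35‰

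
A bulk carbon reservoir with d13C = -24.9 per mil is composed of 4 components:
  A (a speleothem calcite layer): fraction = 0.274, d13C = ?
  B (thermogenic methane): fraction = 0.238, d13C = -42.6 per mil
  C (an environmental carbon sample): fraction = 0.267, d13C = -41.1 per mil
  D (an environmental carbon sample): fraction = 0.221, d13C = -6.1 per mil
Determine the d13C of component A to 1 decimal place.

Isotope mass balance: δ_bulk = Σ fᵢ·δᵢ.
-24.9 = 0.274×δ_A + 0.238×(-42.6) + 0.267×(-41.1) + 0.221×(-6.1)
0.274·δ_A = -24.9 − (-22.461) = -2.439
δ_A = -2.439 / 0.274 = -8.90 per mil

-8.9 per mil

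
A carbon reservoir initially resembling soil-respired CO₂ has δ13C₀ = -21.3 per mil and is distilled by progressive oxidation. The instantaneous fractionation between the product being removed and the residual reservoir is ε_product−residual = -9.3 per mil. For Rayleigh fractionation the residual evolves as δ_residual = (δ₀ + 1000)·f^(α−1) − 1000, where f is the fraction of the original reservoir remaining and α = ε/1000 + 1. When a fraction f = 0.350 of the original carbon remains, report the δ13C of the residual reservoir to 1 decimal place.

-11.7 per mil

Rayleigh residual: δ_res = (δ₀ + 1000)·f^(α−1) − 1000
α = ε/1000 + 1 = 0.99070, so α − 1 = -0.00930
f^(α−1) = 0.350^(-0.00930) = 1.009811
δ_res = (-21.3 + 1000) × 1.009811 − 1000 = 988.302 − 1000 = -11.70 per mil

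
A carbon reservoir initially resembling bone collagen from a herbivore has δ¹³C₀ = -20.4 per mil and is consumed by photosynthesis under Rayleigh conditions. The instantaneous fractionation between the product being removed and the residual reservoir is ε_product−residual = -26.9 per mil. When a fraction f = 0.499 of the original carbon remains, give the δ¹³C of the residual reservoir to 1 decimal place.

-1.9 per mil

Rayleigh residual: δ_res = (δ₀ + 1000)·f^(α−1) − 1000
α = ε/1000 + 1 = 0.97310, so α − 1 = -0.02690
f^(α−1) = 0.499^(-0.02690) = 1.018875
δ_res = (-20.4 + 1000) × 1.018875 − 1000 = 998.090 − 1000 = -1.91 per mil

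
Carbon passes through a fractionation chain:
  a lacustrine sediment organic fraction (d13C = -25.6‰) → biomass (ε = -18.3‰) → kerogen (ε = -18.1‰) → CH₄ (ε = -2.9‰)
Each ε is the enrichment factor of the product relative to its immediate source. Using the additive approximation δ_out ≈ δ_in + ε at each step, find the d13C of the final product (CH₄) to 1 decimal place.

-64.9‰

step 1: δ ≈ -25.6 + (-18.3) = -43.9‰
step 2: δ ≈ -43.9 + (-18.1) = -62.0‰
step 3: δ ≈ -62.0 + (-2.9) = -64.9‰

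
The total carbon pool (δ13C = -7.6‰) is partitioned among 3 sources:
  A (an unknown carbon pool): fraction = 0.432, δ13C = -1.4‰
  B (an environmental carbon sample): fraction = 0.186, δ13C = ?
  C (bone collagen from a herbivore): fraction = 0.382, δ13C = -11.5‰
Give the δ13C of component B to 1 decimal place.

-14.0‰

Isotope mass balance: δ_bulk = Σ fᵢ·δᵢ.
-7.6 = 0.432×(-1.4) + 0.186×δ_B + 0.382×(-11.5)
0.186·δ_B = -7.6 − (-4.998) = -2.602
δ_B = -2.602 / 0.186 = -13.99‰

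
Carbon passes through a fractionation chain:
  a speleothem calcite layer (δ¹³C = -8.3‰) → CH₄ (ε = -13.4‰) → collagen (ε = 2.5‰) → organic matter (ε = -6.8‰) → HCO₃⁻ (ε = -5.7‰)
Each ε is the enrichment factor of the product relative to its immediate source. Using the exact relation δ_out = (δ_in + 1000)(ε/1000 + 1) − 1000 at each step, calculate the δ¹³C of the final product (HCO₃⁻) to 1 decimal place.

step 1: δ = (-8.30 + 1000)·(-13.4/1000 + 1) − 1000 = -21.59‰
step 2: δ = (-21.59 + 1000)·(2.5/1000 + 1) − 1000 = -19.14‰
step 3: δ = (-19.14 + 1000)·(-6.8/1000 + 1) − 1000 = -25.81‰
step 4: δ = (-25.81 + 1000)·(-5.7/1000 + 1) − 1000 = -31.37‰

-31.4‰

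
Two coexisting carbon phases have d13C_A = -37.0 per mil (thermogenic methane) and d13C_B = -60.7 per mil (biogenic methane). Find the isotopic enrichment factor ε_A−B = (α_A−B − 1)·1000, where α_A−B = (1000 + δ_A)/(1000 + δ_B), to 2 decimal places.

25.23 per mil

α_A−B = (1000 + -37.0) / (1000 + -60.7) = 963.0 / 939.3 = 1.025232
ε_A−B = (1.025232 − 1) × 1000 = 25.232 per mil
(The approximation ε ≈ δ_A − δ_B would give 23.7 per mil.)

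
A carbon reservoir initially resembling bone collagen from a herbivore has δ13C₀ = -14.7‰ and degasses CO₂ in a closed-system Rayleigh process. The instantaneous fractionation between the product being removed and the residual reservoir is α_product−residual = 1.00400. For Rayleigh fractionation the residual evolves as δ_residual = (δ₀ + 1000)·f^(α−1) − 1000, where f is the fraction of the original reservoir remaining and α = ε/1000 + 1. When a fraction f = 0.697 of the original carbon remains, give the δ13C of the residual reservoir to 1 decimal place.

-16.1‰

Rayleigh residual: δ_res = (δ₀ + 1000)·f^(α−1) − 1000
α − 1 = 0.00400
f^(α−1) = 0.697^(0.00400) = 0.998557
δ_res = (-14.7 + 1000) × 0.998557 − 1000 = 983.878 − 1000 = -16.12‰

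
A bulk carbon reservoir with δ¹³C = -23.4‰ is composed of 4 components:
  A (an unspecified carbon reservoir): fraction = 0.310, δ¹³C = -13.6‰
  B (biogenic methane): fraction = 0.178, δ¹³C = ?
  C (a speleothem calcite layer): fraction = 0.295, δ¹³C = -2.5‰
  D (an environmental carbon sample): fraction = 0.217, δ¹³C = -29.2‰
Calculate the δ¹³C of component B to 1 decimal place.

Isotope mass balance: δ_bulk = Σ fᵢ·δᵢ.
-23.4 = 0.310×(-13.6) + 0.178×δ_B + 0.295×(-2.5) + 0.217×(-29.2)
0.178·δ_B = -23.4 − (-11.290) = -12.110
δ_B = -12.110 / 0.178 = -68.03‰

-68.0‰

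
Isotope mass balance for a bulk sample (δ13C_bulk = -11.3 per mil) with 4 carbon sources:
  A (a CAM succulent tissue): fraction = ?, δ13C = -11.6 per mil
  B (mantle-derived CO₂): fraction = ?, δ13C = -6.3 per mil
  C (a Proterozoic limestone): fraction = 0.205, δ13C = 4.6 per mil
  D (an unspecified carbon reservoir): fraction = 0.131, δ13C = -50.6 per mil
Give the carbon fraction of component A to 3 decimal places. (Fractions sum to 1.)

Let f_A and f_B be the unknown fractions; fractions sum to 1 so f_A + f_B = 0.664.
Mass balance: Σ fᵢ·δᵢ = δ_bulk ⇒ f_A·(-11.6) + f_B·(-6.3) = -11.3 − (-5.686) = -5.614
Substitute f_B = 0.664 − f_A:
f_A·(-11.6 − -6.3) = -5.614 − 0.664×(-6.3) = -1.431
f_A = -1.431 / -5.3 = 0.2700

0.270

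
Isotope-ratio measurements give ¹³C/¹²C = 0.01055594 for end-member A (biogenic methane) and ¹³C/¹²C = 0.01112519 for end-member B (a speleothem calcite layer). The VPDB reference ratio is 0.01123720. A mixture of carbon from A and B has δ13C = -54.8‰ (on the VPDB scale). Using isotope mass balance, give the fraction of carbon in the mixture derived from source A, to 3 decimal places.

0.885

δ_A = (0.01055594/0.01123720 − 1)×1000 = (0.939375 − 1)×1000 = -60.625‰
δ_B = (0.01112519/0.01123720 − 1)×1000 = (0.990032 − 1)×1000 = -9.968‰
f_A = (δ_mix − δ_B)/(δ_A − δ_B) = (-54.8 − (-9.968))/(-60.625 − (-9.968))
f_A = -44.832 / -50.658 = 0.8850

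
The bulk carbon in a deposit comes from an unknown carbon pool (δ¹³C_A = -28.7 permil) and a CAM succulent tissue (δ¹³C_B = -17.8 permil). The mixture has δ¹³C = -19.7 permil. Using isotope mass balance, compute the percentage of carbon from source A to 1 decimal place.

δ_mix = f_A·δ_A + (1 − f_A)·δ_B  ⇒  f_A = (δ_mix − δ_B)/(δ_A − δ_B)
f_A = (-19.7 − (-17.8)) / (-28.7 − (-17.8))
f_A = -1.9 / -10.9 = 0.1743

17.4%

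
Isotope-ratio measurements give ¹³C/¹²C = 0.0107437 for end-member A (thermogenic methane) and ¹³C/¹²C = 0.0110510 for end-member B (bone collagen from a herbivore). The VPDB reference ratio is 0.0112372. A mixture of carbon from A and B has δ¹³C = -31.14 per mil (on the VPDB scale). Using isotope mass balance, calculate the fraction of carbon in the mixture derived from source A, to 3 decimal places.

0.533

δ_A = (0.0107437/0.0112372 − 1)×1000 = (0.956083 − 1)×1000 = -43.917 per mil
δ_B = (0.0110510/0.0112372 − 1)×1000 = (0.983430 − 1)×1000 = -16.570 per mil
f_A = (δ_mix − δ_B)/(δ_A − δ_B) = (-31.14 − (-16.570))/(-43.917 − (-16.570))
f_A = -14.570 / -27.347 = 0.5328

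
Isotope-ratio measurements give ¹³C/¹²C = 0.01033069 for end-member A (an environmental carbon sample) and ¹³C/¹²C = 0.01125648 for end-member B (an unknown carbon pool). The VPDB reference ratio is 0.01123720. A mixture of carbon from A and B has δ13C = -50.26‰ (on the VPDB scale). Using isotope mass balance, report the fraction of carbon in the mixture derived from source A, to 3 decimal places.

δ_A = (0.01033069/0.01123720 − 1)×1000 = (0.919330 − 1)×1000 = -80.670‰
δ_B = (0.01125648/0.01123720 − 1)×1000 = (1.001716 − 1)×1000 = 1.716‰
f_A = (δ_mix − δ_B)/(δ_A − δ_B) = (-50.26 − (1.716))/(-80.670 − (1.716))
f_A = -51.976 / -82.386 = 0.6309

0.631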